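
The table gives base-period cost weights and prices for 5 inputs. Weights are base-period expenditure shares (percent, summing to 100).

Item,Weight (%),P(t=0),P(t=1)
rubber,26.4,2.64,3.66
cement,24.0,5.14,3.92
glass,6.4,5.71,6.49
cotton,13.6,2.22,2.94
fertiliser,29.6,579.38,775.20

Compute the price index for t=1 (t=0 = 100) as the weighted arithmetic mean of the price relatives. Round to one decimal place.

rubber: 26.4 × (3.66/2.64) = 26.4 × 1.386364 = 36.6000
cement: 24.0 × (3.92/5.14) = 24.0 × 0.762646 = 18.3035
glass: 6.4 × (6.49/5.71) = 6.4 × 1.136602 = 7.2743
cotton: 13.6 × (2.94/2.22) = 13.6 × 1.324324 = 18.0108
fertiliser: 29.6 × (775.20/579.38) = 29.6 × 1.337982 = 39.6043
Index = Σ wᵢ·(p₁ᵢ/p₀ᵢ) = 36.6000 + 18.3035 + 7.2743 + 18.0108 + 39.6043 = 119.7928

119.8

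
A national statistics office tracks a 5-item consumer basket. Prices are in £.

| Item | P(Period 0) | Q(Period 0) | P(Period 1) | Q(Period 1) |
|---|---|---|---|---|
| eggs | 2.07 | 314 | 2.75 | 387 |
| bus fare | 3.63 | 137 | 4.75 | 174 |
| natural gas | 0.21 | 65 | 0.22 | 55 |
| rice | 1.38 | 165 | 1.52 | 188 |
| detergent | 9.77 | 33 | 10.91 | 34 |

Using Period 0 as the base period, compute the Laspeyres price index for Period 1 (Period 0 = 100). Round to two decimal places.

Laspeyres price index uses base-period quantities as weights.
ΣP(Period 1)·Q(Period 0) = 2.75×314 + 4.75×137 + 0.22×65 + 1.52×165 + 10.91×33 = 863.5 + 650.75 + 14.3 + 250.8 + 360.03 = 2139.38
ΣP(Period 0)·Q(Period 0) = 2.07×314 + 3.63×137 + 0.21×65 + 1.38×165 + 9.77×33 = 649.98 + 497.31 + 13.65 + 227.7 + 322.41 = 1711.05
Index = 2139.38 / 1711.05 × 100 = 125.0332

125.03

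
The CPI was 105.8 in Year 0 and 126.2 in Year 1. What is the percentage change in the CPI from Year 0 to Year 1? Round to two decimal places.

Change = (126.2 − 105.8) / 105.8 × 100
       = 20.4 / 105.8 × 100 = 19.2817%

19.28%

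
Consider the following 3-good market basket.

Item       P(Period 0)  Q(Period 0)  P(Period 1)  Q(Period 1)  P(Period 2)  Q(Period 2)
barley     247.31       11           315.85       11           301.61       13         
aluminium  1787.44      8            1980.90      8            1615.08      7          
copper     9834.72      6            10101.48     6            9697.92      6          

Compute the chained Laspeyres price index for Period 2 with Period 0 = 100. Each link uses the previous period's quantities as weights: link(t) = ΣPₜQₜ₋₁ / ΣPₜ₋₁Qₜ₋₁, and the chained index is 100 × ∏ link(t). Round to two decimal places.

Link Period 0→Period 1:
ΣP(Period 1)Q(Period 0) = 315.85×11 + 1980.90×8 + 10101.48×6 = 3474.35 + 15847.2 + 60608.88 = 79930.43
ΣP(Period 0)Q(Period 0) = 247.31×11 + 1787.44×8 + 9834.72×6 = 2720.41 + 14299.52 + 59008.32 = 76028.25
link = 79930.43/76028.25 = 1.051325
Link Period 1→Period 2:
ΣP(Period 2)Q(Period 1) = 301.61×11 + 1615.08×8 + 9697.92×6 = 3317.71 + 12920.64 + 58187.52 = 74425.87
ΣP(Period 1)Q(Period 1) = 315.85×11 + 1980.90×8 + 10101.48×6 = 3474.35 + 15847.2 + 60608.88 = 79930.43
link = 74425.87/79930.43 = 0.931133
Chained index = 100 × 1.051325 × 0.931133 = 97.8924

97.89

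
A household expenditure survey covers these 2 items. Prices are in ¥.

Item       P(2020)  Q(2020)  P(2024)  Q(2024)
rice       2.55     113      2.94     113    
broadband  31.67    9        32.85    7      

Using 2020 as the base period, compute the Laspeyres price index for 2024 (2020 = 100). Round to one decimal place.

109.5

Laspeyres price index uses base-period quantities as weights.
ΣP(2024)·Q(2020) = 2.94×113 + 32.85×9 = 332.22 + 295.65 = 627.87
ΣP(2020)·Q(2020) = 2.55×113 + 31.67×9 = 288.15 + 285.03 = 573.18
Index = 627.87 / 573.18 × 100 = 109.5415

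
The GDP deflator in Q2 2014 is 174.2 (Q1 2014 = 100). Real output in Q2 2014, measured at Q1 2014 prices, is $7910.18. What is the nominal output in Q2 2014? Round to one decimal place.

13779.5

Nominal = Real × (Index/100) = 7910.18 × (174.2/100)
        = 7910.18 × 1.742 = 13779.5336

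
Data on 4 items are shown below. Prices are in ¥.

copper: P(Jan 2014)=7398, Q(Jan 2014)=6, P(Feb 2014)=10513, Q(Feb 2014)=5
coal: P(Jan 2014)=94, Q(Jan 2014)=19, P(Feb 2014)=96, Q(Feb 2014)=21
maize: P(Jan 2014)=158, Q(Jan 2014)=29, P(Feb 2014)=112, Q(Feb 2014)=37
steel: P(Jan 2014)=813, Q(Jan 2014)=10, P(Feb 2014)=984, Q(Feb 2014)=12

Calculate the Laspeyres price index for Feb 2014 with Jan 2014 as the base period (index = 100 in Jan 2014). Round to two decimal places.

Laspeyres price index uses base-period quantities as weights.
ΣP(Feb 2014)·Q(Jan 2014) = 10513×6 + 96×19 + 112×29 + 984×10 = 63078 + 1824 + 3248 + 9840 = 77990
ΣP(Jan 2014)·Q(Jan 2014) = 7398×6 + 94×19 + 158×29 + 813×10 = 44388 + 1786 + 4582 + 8130 = 58886
Index = 77990 / 58886 × 100 = 132.4423

132.44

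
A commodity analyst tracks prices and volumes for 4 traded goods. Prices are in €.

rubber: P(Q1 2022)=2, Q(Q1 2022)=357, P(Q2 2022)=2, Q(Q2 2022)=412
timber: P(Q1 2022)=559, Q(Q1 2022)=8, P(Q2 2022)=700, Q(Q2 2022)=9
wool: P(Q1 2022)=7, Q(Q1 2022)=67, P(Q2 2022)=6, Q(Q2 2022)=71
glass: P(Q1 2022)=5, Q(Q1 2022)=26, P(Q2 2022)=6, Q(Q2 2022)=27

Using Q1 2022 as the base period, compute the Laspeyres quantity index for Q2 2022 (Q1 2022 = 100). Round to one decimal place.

Laspeyres quantity index uses base-period prices as weights.
ΣP(Q1 2022)·Q(Q2 2022) = 2×412 + 559×9 + 7×71 + 5×27 = 824 + 5031 + 497 + 135 = 6487
ΣP(Q1 2022)·Q(Q1 2022) = 2×357 + 559×8 + 7×67 + 5×26 = 714 + 4472 + 469 + 130 = 5785
Index = 6487 / 5785 × 100 = 112.1348

112.1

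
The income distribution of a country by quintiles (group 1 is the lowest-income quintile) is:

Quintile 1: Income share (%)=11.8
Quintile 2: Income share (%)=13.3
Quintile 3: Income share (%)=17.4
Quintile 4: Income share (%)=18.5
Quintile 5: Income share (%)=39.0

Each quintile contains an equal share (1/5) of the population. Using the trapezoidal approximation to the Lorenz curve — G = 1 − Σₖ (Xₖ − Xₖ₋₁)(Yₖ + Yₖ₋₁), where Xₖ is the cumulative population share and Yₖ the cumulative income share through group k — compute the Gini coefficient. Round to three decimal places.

Cumulative income shares Yₖ: 0.1180, 0.2510, 0.4250, 0.6100, 1.0000
Σ (Xₖ−Xₖ₋₁)(Yₖ+Yₖ₋₁) = (1/5)(0.1180+0.0000) + (1/5)(0.2510+0.1180) + (1/5)(0.4250+0.2510) + (1/5)(0.6100+0.4250) + (1/5)(1.0000+0.6100)
  = 0.0236 + 0.0738 + 0.1352 + 0.2070 + 0.3220 = 0.7616
G = 1 − 0.7616 = 0.2384

0.238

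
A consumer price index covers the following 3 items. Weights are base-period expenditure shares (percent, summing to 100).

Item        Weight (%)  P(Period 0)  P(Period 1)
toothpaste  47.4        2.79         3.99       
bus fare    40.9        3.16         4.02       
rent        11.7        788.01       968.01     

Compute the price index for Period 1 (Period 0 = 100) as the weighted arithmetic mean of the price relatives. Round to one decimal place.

134.2

toothpaste: 47.4 × (3.99/2.79) = 47.4 × 1.430108 = 67.7871
bus fare: 40.9 × (4.02/3.16) = 40.9 × 1.272152 = 52.0310
rent: 11.7 × (968.01/788.01) = 11.7 × 1.228423 = 14.3726
Index = Σ wᵢ·(p₁ᵢ/p₀ᵢ) = 67.7871 + 52.0310 + 14.3726 = 134.1907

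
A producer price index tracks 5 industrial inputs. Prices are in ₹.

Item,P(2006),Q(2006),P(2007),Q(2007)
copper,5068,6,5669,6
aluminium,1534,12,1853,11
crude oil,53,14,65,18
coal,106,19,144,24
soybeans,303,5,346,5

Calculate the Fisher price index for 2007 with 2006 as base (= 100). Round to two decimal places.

Laspeyres component (base-period weights):
ΣP(2007)Q(2006) = 5669×6 + 1853×12 + 65×14 + 144×19 + 346×5 = 34014 + 22236 + 910 + 2736 + 1730 = 61626
ΣP(2006)Q(2006) = 5068×6 + 1534×12 + 53×14 + 106×19 + 303×5 = 30408 + 18408 + 742 + 2014 + 1515 = 53087
L = 61626 / 53087 × 100 = 116.0849
Paasche component (current-period weights):
ΣP(2007)Q(2007) = 5669×6 + 1853×11 + 65×18 + 144×24 + 346×5 = 34014 + 20383 + 1170 + 3456 + 1730 = 60753
ΣP(2006)Q(2007) = 5068×6 + 1534×11 + 53×18 + 106×24 + 303×5 = 30408 + 16874 + 954 + 2544 + 1515 = 52295
P = 60753 / 52295 × 100 = 116.1736
Fisher = √(L × P) = √(116.0849 × 116.1736) = 116.1293

116.13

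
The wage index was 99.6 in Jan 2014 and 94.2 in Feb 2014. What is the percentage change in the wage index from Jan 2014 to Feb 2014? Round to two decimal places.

-5.42%

Change = (94.2 − 99.6) / 99.6 × 100
       = -5.4 / 99.6 × 100 = -5.4217%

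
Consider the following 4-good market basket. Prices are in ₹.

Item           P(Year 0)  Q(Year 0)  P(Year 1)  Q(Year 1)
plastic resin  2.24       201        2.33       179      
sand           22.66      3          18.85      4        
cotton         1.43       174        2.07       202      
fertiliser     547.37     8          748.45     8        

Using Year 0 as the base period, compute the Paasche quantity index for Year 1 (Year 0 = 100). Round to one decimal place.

100.4

Paasche quantity index uses current-period prices as weights.
ΣP(Year 1)·Q(Year 1) = 2.33×179 + 18.85×4 + 2.07×202 + 748.45×8 = 417.07 + 75.4 + 418.14 + 5987.6 = 6898.21
ΣP(Year 1)·Q(Year 0) = 2.33×201 + 18.85×3 + 2.07×174 + 748.45×8 = 468.33 + 56.55 + 360.18 + 5987.6 = 6872.66
Index = 6898.21 / 6872.66 × 100 = 100.3718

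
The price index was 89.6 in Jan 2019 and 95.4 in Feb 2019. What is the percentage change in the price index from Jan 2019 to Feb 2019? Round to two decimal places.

Change = (95.4 − 89.6) / 89.6 × 100
       = 5.8 / 89.6 × 100 = 6.4732%

6.47%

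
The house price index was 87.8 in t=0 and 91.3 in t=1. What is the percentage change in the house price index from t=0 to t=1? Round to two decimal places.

3.99%

Change = (91.3 − 87.8) / 87.8 × 100
       = 3.5 / 87.8 × 100 = 3.9863%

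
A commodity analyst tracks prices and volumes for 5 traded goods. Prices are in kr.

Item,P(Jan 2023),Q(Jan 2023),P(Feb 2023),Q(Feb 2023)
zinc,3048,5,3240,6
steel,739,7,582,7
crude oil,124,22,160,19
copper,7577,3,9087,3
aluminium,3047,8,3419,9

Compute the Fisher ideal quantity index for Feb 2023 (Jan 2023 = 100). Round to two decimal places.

108.01

Laspeyres component (base-period weights):
ΣP(Jan 2023)Q(Feb 2023) = 3048×6 + 739×7 + 124×19 + 7577×3 + 3047×9 = 18288 + 5173 + 2356 + 22731 + 27423 = 75971
ΣP(Jan 2023)Q(Jan 2023) = 3048×5 + 739×7 + 124×22 + 7577×3 + 3047×8 = 15240 + 5173 + 2728 + 22731 + 24376 = 70248
L = 75971 / 70248 × 100 = 108.1469
Paasche component (current-period weights):
ΣP(Feb 2023)Q(Feb 2023) = 3240×6 + 582×7 + 160×19 + 9087×3 + 3419×9 = 19440 + 4074 + 3040 + 27261 + 30771 = 84586
ΣP(Feb 2023)Q(Jan 2023) = 3240×5 + 582×7 + 160×22 + 9087×3 + 3419×8 = 16200 + 4074 + 3520 + 27261 + 27352 = 78407
P = 84586 / 78407 × 100 = 107.8807
Fisher = √(L × P) = √(108.1469 × 107.8807) = 108.0137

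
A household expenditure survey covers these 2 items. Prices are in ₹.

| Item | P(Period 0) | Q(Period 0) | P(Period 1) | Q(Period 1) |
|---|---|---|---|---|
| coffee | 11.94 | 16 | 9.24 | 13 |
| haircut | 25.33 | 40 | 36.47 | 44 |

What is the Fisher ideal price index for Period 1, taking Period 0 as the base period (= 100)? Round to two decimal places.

Laspeyres component (base-period weights):
ΣP(Period 1)Q(Period 0) = 9.24×16 + 36.47×40 = 147.84 + 1458.8 = 1606.64
ΣP(Period 0)Q(Period 0) = 11.94×16 + 25.33×40 = 191.04 + 1013.2 = 1204.24
L = 1606.64 / 1204.24 × 100 = 133.4153
Paasche component (current-period weights):
ΣP(Period 1)Q(Period 1) = 9.24×13 + 36.47×44 = 120.12 + 1604.68 = 1724.8
ΣP(Period 0)Q(Period 1) = 11.94×13 + 25.33×44 = 155.22 + 1114.52 = 1269.74
P = 1724.8 / 1269.74 × 100 = 135.8388
Fisher = √(L × P) = √(133.4153 × 135.8388) = 134.6216

134.62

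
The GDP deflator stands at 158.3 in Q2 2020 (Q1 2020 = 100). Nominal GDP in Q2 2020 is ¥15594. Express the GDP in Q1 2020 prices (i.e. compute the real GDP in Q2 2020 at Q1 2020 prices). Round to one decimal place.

9850.9

Real = Nominal ÷ (Index/100) = 15594 ÷ (158.3/100)
     = 15594 ÷ 1.583 = 9850.9160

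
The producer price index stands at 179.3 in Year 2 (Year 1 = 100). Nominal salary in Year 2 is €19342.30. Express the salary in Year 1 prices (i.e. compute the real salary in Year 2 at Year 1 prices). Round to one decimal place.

Real = Nominal ÷ (Index/100) = 19342.30 ÷ (179.3/100)
     = 19342.30 ÷ 1.793 = 10787.6743

10787.7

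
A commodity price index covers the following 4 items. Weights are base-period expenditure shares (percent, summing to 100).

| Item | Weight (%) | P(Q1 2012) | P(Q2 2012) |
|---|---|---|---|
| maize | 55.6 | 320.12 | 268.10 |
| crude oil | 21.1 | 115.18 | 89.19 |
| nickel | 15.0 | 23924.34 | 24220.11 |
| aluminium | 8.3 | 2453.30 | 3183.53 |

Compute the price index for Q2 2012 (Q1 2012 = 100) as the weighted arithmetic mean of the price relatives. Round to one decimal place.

maize: 55.6 × (268.10/320.12) = 55.6 × 0.837498 = 46.5649
crude oil: 21.1 × (89.19/115.18) = 21.1 × 0.774353 = 16.3389
nickel: 15.0 × (24220.11/23924.34) = 15.0 × 1.012363 = 15.1854
aluminium: 8.3 × (3183.53/2453.30) = 8.3 × 1.297652 = 10.7705
Index = Σ wᵢ·(p₁ᵢ/p₀ᵢ) = 46.5649 + 16.3389 + 15.1854 + 10.7705 = 88.8597

88.9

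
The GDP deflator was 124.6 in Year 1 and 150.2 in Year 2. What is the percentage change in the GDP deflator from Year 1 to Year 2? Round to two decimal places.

Change = (150.2 − 124.6) / 124.6 × 100
       = 25.6 / 124.6 × 100 = 20.5457%

20.55%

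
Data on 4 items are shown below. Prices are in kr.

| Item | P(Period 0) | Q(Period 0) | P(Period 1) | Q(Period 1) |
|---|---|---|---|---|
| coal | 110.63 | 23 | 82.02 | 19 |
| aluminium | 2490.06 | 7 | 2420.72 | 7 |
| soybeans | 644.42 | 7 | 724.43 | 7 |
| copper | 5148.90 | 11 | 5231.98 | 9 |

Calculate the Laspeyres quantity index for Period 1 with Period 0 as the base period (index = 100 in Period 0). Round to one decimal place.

86.8

Laspeyres quantity index uses base-period prices as weights.
ΣP(Period 0)·Q(Period 1) = 110.63×19 + 2490.06×7 + 644.42×7 + 5148.90×9 = 2101.97 + 17430.42 + 4510.94 + 46340.1 = 70383.43
ΣP(Period 0)·Q(Period 0) = 110.63×23 + 2490.06×7 + 644.42×7 + 5148.90×11 = 2544.49 + 17430.42 + 4510.94 + 56637.9 = 81123.75
Index = 70383.43 / 81123.75 × 100 = 86.7606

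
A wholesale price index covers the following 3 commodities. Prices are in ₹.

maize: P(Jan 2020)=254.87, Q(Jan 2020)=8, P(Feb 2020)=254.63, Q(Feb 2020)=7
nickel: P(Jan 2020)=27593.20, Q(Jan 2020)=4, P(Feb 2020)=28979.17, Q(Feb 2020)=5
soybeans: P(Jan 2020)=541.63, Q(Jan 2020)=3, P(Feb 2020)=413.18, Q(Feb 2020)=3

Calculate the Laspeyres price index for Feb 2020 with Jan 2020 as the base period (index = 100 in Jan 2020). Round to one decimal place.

Laspeyres price index uses base-period quantities as weights.
ΣP(Feb 2020)·Q(Jan 2020) = 254.63×8 + 28979.17×4 + 413.18×3 = 2037.04 + 115916.68 + 1239.54 = 119193.26
ΣP(Jan 2020)·Q(Jan 2020) = 254.87×8 + 27593.20×4 + 541.63×3 = 2038.96 + 110372.8 + 1624.89 = 114036.65
Index = 119193.26 / 114036.65 × 100 = 104.5219

104.5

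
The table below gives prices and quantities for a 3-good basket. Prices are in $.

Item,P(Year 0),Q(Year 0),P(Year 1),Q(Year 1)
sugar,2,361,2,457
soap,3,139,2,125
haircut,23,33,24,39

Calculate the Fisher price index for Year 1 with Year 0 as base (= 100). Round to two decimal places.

95.24

Laspeyres component (base-period weights):
ΣP(Year 1)Q(Year 0) = 2×361 + 2×139 + 24×33 = 722 + 278 + 792 = 1792
ΣP(Year 0)Q(Year 0) = 2×361 + 3×139 + 23×33 = 722 + 417 + 759 = 1898
L = 1792 / 1898 × 100 = 94.4152
Paasche component (current-period weights):
ΣP(Year 1)Q(Year 1) = 2×457 + 2×125 + 24×39 = 914 + 250 + 936 = 2100
ΣP(Year 0)Q(Year 1) = 2×457 + 3×125 + 23×39 = 914 + 375 + 897 = 2186
P = 2100 / 2186 × 100 = 96.0659
Fisher = √(L × P) = √(94.4152 × 96.0659) = 95.2369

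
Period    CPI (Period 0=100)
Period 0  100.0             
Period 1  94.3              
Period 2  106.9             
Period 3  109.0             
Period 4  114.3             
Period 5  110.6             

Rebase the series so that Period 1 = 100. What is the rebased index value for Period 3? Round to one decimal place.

Rebased(Period 3) = 109.0 / 94.3 × 100 = 115.5885

115.6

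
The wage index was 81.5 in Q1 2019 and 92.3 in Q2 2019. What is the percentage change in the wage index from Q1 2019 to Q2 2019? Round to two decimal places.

Change = (92.3 − 81.5) / 81.5 × 100
       = 10.8 / 81.5 × 100 = 13.2515%

13.25%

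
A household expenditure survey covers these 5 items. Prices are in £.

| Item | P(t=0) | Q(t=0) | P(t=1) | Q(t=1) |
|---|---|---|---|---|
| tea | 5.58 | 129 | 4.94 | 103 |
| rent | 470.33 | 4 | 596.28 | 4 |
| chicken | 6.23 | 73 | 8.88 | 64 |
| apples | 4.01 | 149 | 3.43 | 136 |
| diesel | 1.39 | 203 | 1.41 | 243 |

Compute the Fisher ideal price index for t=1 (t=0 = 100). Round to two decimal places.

113.90

Laspeyres component (base-period weights):
ΣP(t=1)Q(t=0) = 4.94×129 + 596.28×4 + 8.88×73 + 3.43×149 + 1.41×203 = 637.26 + 2385.12 + 648.24 + 511.07 + 286.23 = 4467.92
ΣP(t=0)Q(t=0) = 5.58×129 + 470.33×4 + 6.23×73 + 4.01×149 + 1.39×203 = 719.82 + 1881.32 + 454.79 + 597.49 + 282.17 = 3935.59
L = 4467.92 / 3935.59 × 100 = 113.5261
Paasche component (current-period weights):
ΣP(t=1)Q(t=1) = 4.94×103 + 596.28×4 + 8.88×64 + 3.43×136 + 1.41×243 = 508.82 + 2385.12 + 568.32 + 466.48 + 342.63 = 4271.37
ΣP(t=0)Q(t=1) = 5.58×103 + 470.33×4 + 6.23×64 + 4.01×136 + 1.39×243 = 574.74 + 1881.32 + 398.72 + 545.36 + 337.77 = 3737.91
P = 4271.37 / 3737.91 × 100 = 114.2716
Fisher = √(L × P) = √(113.5261 × 114.2716) = 113.8982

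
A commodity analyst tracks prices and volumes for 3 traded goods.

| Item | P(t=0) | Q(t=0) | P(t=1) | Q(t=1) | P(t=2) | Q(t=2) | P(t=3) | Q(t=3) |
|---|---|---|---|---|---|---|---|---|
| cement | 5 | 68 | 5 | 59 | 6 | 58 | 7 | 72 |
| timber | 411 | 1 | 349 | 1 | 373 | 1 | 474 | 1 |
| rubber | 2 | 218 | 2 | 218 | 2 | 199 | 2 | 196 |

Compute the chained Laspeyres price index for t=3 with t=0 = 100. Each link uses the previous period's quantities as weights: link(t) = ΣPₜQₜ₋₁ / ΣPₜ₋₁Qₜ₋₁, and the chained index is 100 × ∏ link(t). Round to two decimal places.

116.56

Link t=0→t=1:
ΣP(t=1)Q(t=0) = 5×68 + 349×1 + 2×218 = 340 + 349 + 436 = 1125
ΣP(t=0)Q(t=0) = 5×68 + 411×1 + 2×218 = 340 + 411 + 436 = 1187
link = 1125/1187 = 0.947767
Link t=1→t=2:
ΣP(t=2)Q(t=1) = 6×59 + 373×1 + 2×218 = 354 + 373 + 436 = 1163
ΣP(t=1)Q(t=1) = 5×59 + 349×1 + 2×218 = 295 + 349 + 436 = 1080
link = 1163/1080 = 1.076852
Link t=2→t=3:
ΣP(t=3)Q(t=2) = 7×58 + 474×1 + 2×199 = 406 + 474 + 398 = 1278
ΣP(t=2)Q(t=2) = 6×58 + 373×1 + 2×199 = 348 + 373 + 398 = 1119
link = 1278/1119 = 1.142091
Chained index = 100 × 0.947767 × 1.076852 × 1.142091 = 116.5624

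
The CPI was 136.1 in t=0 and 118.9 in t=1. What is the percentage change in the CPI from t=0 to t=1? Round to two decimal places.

Change = (118.9 − 136.1) / 136.1 × 100
       = -17.2 / 136.1 × 100 = -12.6378%

-12.64%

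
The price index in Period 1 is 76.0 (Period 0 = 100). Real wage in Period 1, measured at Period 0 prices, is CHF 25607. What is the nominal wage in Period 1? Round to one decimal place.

Nominal = Real × (Index/100) = 25607 × (76.0/100)
        = 25607 × 0.760 = 19461.3200

19461.3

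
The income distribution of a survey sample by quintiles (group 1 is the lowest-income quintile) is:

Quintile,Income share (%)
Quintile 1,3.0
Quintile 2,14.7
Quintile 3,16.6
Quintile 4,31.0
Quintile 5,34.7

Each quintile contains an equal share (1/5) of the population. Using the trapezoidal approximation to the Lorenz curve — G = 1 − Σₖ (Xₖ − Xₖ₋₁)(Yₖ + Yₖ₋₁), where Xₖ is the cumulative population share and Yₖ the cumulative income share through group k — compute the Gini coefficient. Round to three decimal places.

Cumulative income shares Yₖ: 0.0300, 0.1770, 0.3430, 0.6530, 1.0000
Σ (Xₖ−Xₖ₋₁)(Yₖ+Yₖ₋₁) = (1/5)(0.0300+0.0000) + (1/5)(0.1770+0.0300) + (1/5)(0.3430+0.1770) + (1/5)(0.6530+0.3430) + (1/5)(1.0000+0.6530)
  = 0.0060 + 0.0414 + 0.1040 + 0.1992 + 0.3306 = 0.6812
G = 1 − 0.6812 = 0.3188

0.319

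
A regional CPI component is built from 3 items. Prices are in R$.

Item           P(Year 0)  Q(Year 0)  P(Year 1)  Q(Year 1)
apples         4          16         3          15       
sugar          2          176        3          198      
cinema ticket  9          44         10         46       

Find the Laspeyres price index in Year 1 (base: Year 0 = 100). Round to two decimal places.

Laspeyres price index uses base-period quantities as weights.
ΣP(Year 1)·Q(Year 0) = 3×16 + 3×176 + 10×44 = 48 + 528 + 440 = 1016
ΣP(Year 0)·Q(Year 0) = 4×16 + 2×176 + 9×44 = 64 + 352 + 396 = 812
Index = 1016 / 812 × 100 = 125.1232

125.12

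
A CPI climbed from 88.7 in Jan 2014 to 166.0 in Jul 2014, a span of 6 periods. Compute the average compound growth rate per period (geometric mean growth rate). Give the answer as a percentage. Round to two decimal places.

11.01%

Growth factor = (166.0/88.7)^(1/6) = (1.871477)^(1/6) = 1.110105
Growth rate = 1.110105 − 1 = 0.110105 = 11.0105%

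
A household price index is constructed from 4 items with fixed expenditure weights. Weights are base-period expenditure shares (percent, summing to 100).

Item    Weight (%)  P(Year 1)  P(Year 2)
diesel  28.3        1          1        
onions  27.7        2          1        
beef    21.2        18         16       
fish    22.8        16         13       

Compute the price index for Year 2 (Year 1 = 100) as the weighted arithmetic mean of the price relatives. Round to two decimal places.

79.52

diesel: 28.3 × (1/1) = 28.3 × 1.000000 = 28.3000
onions: 27.7 × (1/2) = 27.7 × 0.500000 = 13.8500
beef: 21.2 × (16/18) = 21.2 × 0.888889 = 18.8444
fish: 22.8 × (13/16) = 22.8 × 0.812500 = 18.5250
Index = Σ wᵢ·(p₁ᵢ/p₀ᵢ) = 28.3000 + 13.8500 + 18.8444 + 18.5250 = 79.5194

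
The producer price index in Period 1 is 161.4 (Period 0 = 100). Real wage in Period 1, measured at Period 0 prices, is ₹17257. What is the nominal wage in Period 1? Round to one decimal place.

Nominal = Real × (Index/100) = 17257 × (161.4/100)
        = 17257 × 1.614 = 27852.7980

27852.8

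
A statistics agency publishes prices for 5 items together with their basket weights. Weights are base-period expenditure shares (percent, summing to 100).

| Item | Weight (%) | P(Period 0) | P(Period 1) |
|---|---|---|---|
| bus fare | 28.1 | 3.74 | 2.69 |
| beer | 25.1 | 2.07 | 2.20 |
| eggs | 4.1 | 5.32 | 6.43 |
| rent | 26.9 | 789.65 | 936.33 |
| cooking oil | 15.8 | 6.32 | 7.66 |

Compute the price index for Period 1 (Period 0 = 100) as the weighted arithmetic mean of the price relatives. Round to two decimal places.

102.89

bus fare: 28.1 × (2.69/3.74) = 28.1 × 0.719251 = 20.2110
beer: 25.1 × (2.20/2.07) = 25.1 × 1.062802 = 26.6763
eggs: 4.1 × (6.43/5.32) = 4.1 × 1.208647 = 4.9555
rent: 26.9 × (936.33/789.65) = 26.9 × 1.185753 = 31.8968
cooking oil: 15.8 × (7.66/6.32) = 15.8 × 1.212025 = 19.1500
Index = Σ wᵢ·(p₁ᵢ/p₀ᵢ) = 20.2110 + 26.6763 + 4.9555 + 31.8968 + 19.1500 = 102.8895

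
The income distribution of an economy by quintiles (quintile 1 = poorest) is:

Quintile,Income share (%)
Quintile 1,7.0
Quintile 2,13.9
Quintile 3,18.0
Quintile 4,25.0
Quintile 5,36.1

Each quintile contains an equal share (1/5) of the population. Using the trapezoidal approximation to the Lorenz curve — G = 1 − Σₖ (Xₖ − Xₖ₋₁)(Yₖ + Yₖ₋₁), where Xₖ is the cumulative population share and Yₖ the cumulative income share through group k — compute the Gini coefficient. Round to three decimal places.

Cumulative income shares Yₖ: 0.0700, 0.2090, 0.3890, 0.6390, 1.0000
Σ (Xₖ−Xₖ₋₁)(Yₖ+Yₖ₋₁) = (1/5)(0.0700+0.0000) + (1/5)(0.2090+0.0700) + (1/5)(0.3890+0.2090) + (1/5)(0.6390+0.3890) + (1/5)(1.0000+0.6390)
  = 0.0140 + 0.0558 + 0.1196 + 0.2056 + 0.3278 = 0.7228
G = 1 − 0.7228 = 0.2772

0.277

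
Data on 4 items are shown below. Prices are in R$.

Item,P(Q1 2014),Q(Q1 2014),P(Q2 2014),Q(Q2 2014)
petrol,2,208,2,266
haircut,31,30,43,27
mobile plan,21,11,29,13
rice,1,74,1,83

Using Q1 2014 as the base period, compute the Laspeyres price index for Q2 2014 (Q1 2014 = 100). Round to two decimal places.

Laspeyres price index uses base-period quantities as weights.
ΣP(Q2 2014)·Q(Q1 2014) = 2×208 + 43×30 + 29×11 + 1×74 = 416 + 1290 + 319 + 74 = 2099
ΣP(Q1 2014)·Q(Q1 2014) = 2×208 + 31×30 + 21×11 + 1×74 = 416 + 930 + 231 + 74 = 1651
Index = 2099 / 1651 × 100 = 127.1351

127.14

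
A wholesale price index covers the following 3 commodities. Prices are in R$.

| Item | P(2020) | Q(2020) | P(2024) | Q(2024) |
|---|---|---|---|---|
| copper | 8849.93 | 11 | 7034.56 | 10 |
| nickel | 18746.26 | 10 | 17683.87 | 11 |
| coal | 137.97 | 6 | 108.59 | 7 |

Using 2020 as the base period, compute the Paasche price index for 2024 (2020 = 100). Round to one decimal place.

Paasche price index uses current-period quantities as weights.
ΣP(2024)·Q(2024) = 7034.56×10 + 17683.87×11 + 108.59×7 = 70345.6 + 194522.57 + 760.13 = 265628.3
ΣP(2020)·Q(2024) = 8849.93×10 + 18746.26×11 + 137.97×7 = 88499.3 + 206208.86 + 965.79 = 295673.95
Index = 265628.3 / 295673.95 × 100 = 89.8382

89.8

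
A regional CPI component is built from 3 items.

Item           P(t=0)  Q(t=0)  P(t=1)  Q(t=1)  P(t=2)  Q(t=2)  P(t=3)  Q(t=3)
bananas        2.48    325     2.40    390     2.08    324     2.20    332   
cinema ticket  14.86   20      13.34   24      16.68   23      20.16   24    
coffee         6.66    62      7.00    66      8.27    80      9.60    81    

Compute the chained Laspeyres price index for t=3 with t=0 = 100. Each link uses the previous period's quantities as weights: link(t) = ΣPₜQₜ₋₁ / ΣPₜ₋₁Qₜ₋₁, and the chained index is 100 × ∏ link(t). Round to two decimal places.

Link t=0→t=1:
ΣP(t=1)Q(t=0) = 2.40×325 + 13.34×20 + 7.00×62 = 780 + 266.8 + 434 = 1480.8
ΣP(t=0)Q(t=0) = 2.48×325 + 14.86×20 + 6.66×62 = 806 + 297.2 + 412.92 = 1516.12
link = 1480.8/1516.12 = 0.976704
Link t=1→t=2:
ΣP(t=2)Q(t=1) = 2.08×390 + 16.68×24 + 8.27×66 = 811.2 + 400.32 + 545.82 = 1757.34
ΣP(t=1)Q(t=1) = 2.40×390 + 13.34×24 + 7.00×66 = 936 + 320.16 + 462 = 1718.16
link = 1757.34/1718.16 = 1.022803
Link t=2→t=3:
ΣP(t=3)Q(t=2) = 2.20×324 + 20.16×23 + 9.60×80 = 712.8 + 463.68 + 768 = 1944.48
ΣP(t=2)Q(t=2) = 2.08×324 + 16.68×23 + 8.27×80 = 673.92 + 383.64 + 661.6 = 1719.16
link = 1944.48/1719.16 = 1.131064
Chained index = 100 × 0.976704 × 1.022803 × 1.131064 = 112.9906

112.99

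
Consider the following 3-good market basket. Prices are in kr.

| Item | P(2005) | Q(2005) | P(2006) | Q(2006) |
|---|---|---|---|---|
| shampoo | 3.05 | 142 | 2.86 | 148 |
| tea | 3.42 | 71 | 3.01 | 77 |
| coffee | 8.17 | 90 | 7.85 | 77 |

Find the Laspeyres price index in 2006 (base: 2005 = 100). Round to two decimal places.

Laspeyres price index uses base-period quantities as weights.
ΣP(2006)·Q(2005) = 2.86×142 + 3.01×71 + 7.85×90 = 406.12 + 213.71 + 706.5 = 1326.33
ΣP(2005)·Q(2005) = 3.05×142 + 3.42×71 + 8.17×90 = 433.1 + 242.82 + 735.3 = 1411.22
Index = 1326.33 / 1411.22 × 100 = 93.9846

93.98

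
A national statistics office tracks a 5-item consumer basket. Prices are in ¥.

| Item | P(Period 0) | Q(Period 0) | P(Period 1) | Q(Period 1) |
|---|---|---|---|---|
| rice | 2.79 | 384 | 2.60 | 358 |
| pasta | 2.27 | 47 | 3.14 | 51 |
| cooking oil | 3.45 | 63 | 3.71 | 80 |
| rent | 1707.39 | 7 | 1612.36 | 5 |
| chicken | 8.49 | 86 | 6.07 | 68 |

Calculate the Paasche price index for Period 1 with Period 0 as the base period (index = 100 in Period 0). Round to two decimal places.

93.88

Paasche price index uses current-period quantities as weights.
ΣP(Period 1)·Q(Period 1) = 2.60×358 + 3.14×51 + 3.71×80 + 1612.36×5 + 6.07×68 = 930.8 + 160.14 + 296.8 + 8061.8 + 412.76 = 9862.3
ΣP(Period 0)·Q(Period 1) = 2.79×358 + 2.27×51 + 3.45×80 + 1707.39×5 + 8.49×68 = 998.82 + 115.77 + 276 + 8536.95 + 577.32 = 10504.86
Index = 9862.3 / 10504.86 × 100 = 93.8832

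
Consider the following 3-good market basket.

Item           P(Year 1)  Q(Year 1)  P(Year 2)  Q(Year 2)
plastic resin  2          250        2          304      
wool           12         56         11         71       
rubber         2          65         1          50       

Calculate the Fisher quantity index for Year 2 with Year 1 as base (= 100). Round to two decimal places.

Laspeyres component (base-period weights):
ΣP(Year 1)Q(Year 2) = 2×304 + 12×71 + 2×50 = 608 + 852 + 100 = 1560
ΣP(Year 1)Q(Year 1) = 2×250 + 12×56 + 2×65 = 500 + 672 + 130 = 1302
L = 1560 / 1302 × 100 = 119.8157
Paasche component (current-period weights):
ΣP(Year 2)Q(Year 2) = 2×304 + 11×71 + 1×50 = 608 + 781 + 50 = 1439
ΣP(Year 2)Q(Year 1) = 2×250 + 11×56 + 1×65 = 500 + 616 + 65 = 1181
P = 1439 / 1181 × 100 = 121.8459
Fisher = √(L × P) = √(119.8157 × 121.8459) = 120.8265

120.83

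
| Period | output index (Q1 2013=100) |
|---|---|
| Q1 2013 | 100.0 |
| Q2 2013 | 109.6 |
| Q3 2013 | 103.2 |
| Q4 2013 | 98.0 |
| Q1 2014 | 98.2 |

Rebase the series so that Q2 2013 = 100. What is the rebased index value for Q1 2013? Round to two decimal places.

Rebased(Q1 2013) = 100.0 / 109.6 × 100 = 91.2409

91.24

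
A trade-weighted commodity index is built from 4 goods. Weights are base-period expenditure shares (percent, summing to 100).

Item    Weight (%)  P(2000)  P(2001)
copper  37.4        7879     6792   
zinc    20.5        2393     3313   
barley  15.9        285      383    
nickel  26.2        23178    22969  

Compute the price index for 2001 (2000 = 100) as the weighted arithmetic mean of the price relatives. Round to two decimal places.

copper: 37.4 × (6792/7879) = 37.4 × 0.862038 = 32.2402
zinc: 20.5 × (3313/2393) = 20.5 × 1.384455 = 28.3813
barley: 15.9 × (383/285) = 15.9 × 1.343860 = 21.3674
nickel: 26.2 × (22969/23178) = 26.2 × 0.990983 = 25.9638
Index = Σ wᵢ·(p₁ᵢ/p₀ᵢ) = 32.2402 + 28.3813 + 21.3674 + 25.9638 = 107.9527

107.95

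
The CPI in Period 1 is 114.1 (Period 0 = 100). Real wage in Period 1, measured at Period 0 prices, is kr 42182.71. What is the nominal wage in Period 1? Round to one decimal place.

Nominal = Real × (Index/100) = 42182.71 × (114.1/100)
        = 42182.71 × 1.141 = 48130.4721

48130.5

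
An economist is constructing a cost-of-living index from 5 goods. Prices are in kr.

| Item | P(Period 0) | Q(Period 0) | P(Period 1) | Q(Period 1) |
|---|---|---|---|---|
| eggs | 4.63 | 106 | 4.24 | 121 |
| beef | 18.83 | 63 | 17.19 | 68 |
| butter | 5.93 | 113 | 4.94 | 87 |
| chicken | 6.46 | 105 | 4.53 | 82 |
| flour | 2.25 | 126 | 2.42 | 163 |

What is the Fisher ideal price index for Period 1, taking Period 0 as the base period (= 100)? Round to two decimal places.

Laspeyres component (base-period weights):
ΣP(Period 1)Q(Period 0) = 4.24×106 + 17.19×63 + 4.94×113 + 4.53×105 + 2.42×126 = 449.44 + 1082.97 + 558.22 + 475.65 + 304.92 = 2871.2
ΣP(Period 0)Q(Period 0) = 4.63×106 + 18.83×63 + 5.93×113 + 6.46×105 + 2.25×126 = 490.78 + 1186.29 + 670.09 + 678.3 + 283.5 = 3308.96
L = 2871.2 / 3308.96 × 100 = 86.7705
Paasche component (current-period weights):
ΣP(Period 1)Q(Period 1) = 4.24×121 + 17.19×68 + 4.94×87 + 4.53×82 + 2.42×163 = 513.04 + 1168.92 + 429.78 + 371.46 + 394.46 = 2877.66
ΣP(Period 0)Q(Period 1) = 4.63×121 + 18.83×68 + 5.93×87 + 6.46×82 + 2.25×163 = 560.23 + 1280.44 + 515.91 + 529.72 + 366.75 = 3253.05
P = 2877.66 / 3253.05 × 100 = 88.4604
Fisher = √(L × P) = √(86.7705 × 88.4604) = 87.6113

87.61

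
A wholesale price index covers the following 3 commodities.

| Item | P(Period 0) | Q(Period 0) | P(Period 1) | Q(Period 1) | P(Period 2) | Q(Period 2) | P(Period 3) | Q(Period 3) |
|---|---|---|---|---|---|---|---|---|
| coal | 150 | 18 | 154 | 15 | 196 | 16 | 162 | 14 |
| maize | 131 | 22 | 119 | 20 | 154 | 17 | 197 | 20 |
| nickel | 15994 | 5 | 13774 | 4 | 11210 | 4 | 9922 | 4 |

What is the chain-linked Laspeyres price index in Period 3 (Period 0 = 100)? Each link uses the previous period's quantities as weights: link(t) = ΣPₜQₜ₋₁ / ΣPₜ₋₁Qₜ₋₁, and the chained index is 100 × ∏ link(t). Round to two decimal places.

Link Period 0→Period 1:
ΣP(Period 1)Q(Period 0) = 154×18 + 119×22 + 13774×5 = 2772 + 2618 + 68870 = 74260
ΣP(Period 0)Q(Period 0) = 150×18 + 131×22 + 15994×5 = 2700 + 2882 + 79970 = 85552
link = 74260/85552 = 0.868010
Link Period 1→Period 2:
ΣP(Period 2)Q(Period 1) = 196×15 + 154×20 + 11210×4 = 2940 + 3080 + 44840 = 50860
ΣP(Period 1)Q(Period 1) = 154×15 + 119×20 + 13774×4 = 2310 + 2380 + 55096 = 59786
link = 50860/59786 = 0.850701
Link Period 2→Period 3:
ΣP(Period 3)Q(Period 2) = 162×16 + 197×17 + 9922×4 = 2592 + 3349 + 39688 = 45629
ΣP(Period 2)Q(Period 2) = 196×16 + 154×17 + 11210×4 = 3136 + 2618 + 44840 = 50594
link = 45629/50594 = 0.901866
Chained index = 100 × 0.868010 × 0.850701 × 0.901866 = 66.5953

66.60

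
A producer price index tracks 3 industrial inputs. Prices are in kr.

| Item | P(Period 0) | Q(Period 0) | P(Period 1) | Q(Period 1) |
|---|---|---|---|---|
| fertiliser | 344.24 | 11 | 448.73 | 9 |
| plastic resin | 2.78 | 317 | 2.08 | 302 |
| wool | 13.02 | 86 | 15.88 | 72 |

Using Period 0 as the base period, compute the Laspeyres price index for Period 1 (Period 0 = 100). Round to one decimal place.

120.3

Laspeyres price index uses base-period quantities as weights.
ΣP(Period 1)·Q(Period 0) = 448.73×11 + 2.08×317 + 15.88×86 = 4936.03 + 659.36 + 1365.68 = 6961.07
ΣP(Period 0)·Q(Period 0) = 344.24×11 + 2.78×317 + 13.02×86 = 3786.64 + 881.26 + 1119.72 = 5787.62
Index = 6961.07 / 5787.62 × 100 = 120.2752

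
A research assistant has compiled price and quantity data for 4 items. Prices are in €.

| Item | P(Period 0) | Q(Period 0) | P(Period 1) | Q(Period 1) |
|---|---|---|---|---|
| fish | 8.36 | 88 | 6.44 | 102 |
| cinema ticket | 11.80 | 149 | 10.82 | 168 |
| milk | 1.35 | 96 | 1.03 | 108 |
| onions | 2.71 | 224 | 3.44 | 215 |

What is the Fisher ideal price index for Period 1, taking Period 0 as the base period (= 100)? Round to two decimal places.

93.84

Laspeyres component (base-period weights):
ΣP(Period 1)Q(Period 0) = 6.44×88 + 10.82×149 + 1.03×96 + 3.44×224 = 566.72 + 1612.18 + 98.88 + 770.56 = 3048.34
ΣP(Period 0)Q(Period 0) = 8.36×88 + 11.80×149 + 1.35×96 + 2.71×224 = 735.68 + 1758.2 + 129.6 + 607.04 = 3230.52
L = 3048.34 / 3230.52 × 100 = 94.3607
Paasche component (current-period weights):
ΣP(Period 1)Q(Period 1) = 6.44×102 + 10.82×168 + 1.03×108 + 3.44×215 = 656.88 + 1817.76 + 111.24 + 739.6 = 3325.48
ΣP(Period 0)Q(Period 1) = 8.36×102 + 11.80×168 + 1.35×108 + 2.71×215 = 852.72 + 1982.4 + 145.8 + 582.65 = 3563.57
P = 3325.48 / 3563.57 × 100 = 93.3188
Fisher = √(L × P) = √(94.3607 × 93.3188) = 93.8383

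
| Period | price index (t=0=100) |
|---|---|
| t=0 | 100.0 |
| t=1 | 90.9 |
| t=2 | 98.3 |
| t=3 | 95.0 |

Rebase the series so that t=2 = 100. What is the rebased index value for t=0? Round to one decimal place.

Rebased(t=0) = 100.0 / 98.3 × 100 = 101.7294

101.7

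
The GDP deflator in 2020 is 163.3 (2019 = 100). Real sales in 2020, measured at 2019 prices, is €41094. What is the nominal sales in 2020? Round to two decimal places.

67106.50

Nominal = Real × (Index/100) = 41094 × (163.3/100)
        = 41094 × 1.633 = 67106.5020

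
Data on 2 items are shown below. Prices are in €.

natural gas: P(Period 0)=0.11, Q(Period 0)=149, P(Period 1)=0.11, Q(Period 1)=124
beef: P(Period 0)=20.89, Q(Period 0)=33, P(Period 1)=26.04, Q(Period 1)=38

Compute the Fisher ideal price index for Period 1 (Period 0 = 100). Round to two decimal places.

124.16

Laspeyres component (base-period weights):
ΣP(Period 1)Q(Period 0) = 0.11×149 + 26.04×33 = 16.39 + 859.32 = 875.71
ΣP(Period 0)Q(Period 0) = 0.11×149 + 20.89×33 = 16.39 + 689.37 = 705.76
L = 875.71 / 705.76 × 100 = 124.0804
Paasche component (current-period weights):
ΣP(Period 1)Q(Period 1) = 0.11×124 + 26.04×38 = 13.64 + 989.52 = 1003.16
ΣP(Period 0)Q(Period 1) = 0.11×124 + 20.89×38 = 13.64 + 793.82 = 807.46
P = 1003.16 / 807.46 × 100 = 124.2365
Fisher = √(L × P) = √(124.0804 × 124.2365) = 124.1584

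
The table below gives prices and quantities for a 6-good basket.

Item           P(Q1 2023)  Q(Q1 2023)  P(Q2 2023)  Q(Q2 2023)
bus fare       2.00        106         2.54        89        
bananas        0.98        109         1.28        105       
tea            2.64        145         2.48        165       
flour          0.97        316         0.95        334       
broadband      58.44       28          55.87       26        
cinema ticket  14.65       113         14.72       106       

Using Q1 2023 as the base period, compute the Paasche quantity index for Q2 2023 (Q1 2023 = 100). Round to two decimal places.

95.43

Paasche quantity index uses current-period prices as weights.
ΣP(Q2 2023)·Q(Q2 2023) = 2.54×89 + 1.28×105 + 2.48×165 + 0.95×334 + 55.87×26 + 14.72×106 = 226.06 + 134.4 + 409.2 + 317.3 + 1452.62 + 1560.32 = 4099.9
ΣP(Q2 2023)·Q(Q1 2023) = 2.54×106 + 1.28×109 + 2.48×145 + 0.95×316 + 55.87×28 + 14.72×113 = 269.24 + 139.52 + 359.6 + 300.2 + 1564.36 + 1663.36 = 4296.28
Index = 4099.9 / 4296.28 × 100 = 95.4291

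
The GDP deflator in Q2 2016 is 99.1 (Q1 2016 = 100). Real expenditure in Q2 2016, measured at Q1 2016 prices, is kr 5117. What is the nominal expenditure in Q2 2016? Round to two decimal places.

5070.95

Nominal = Real × (Index/100) = 5117 × (99.1/100)
        = 5117 × 0.991 = 5070.9470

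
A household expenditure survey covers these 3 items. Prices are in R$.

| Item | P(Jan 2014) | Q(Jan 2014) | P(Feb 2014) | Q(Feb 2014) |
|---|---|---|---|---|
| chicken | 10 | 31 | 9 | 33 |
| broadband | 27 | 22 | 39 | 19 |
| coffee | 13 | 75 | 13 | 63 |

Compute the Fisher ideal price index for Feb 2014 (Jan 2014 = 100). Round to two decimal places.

Laspeyres component (base-period weights):
ΣP(Feb 2014)Q(Jan 2014) = 9×31 + 39×22 + 13×75 = 279 + 858 + 975 = 2112
ΣP(Jan 2014)Q(Jan 2014) = 10×31 + 27×22 + 13×75 = 310 + 594 + 975 = 1879
L = 2112 / 1879 × 100 = 112.4002
Paasche component (current-period weights):
ΣP(Feb 2014)Q(Feb 2014) = 9×33 + 39×19 + 13×63 = 297 + 741 + 819 = 1857
ΣP(Jan 2014)Q(Feb 2014) = 10×33 + 27×19 + 13×63 = 330 + 513 + 819 = 1662
P = 1857 / 1662 × 100 = 111.7329
Fisher = √(L × P) = √(112.4002 × 111.7329) = 112.0660

112.07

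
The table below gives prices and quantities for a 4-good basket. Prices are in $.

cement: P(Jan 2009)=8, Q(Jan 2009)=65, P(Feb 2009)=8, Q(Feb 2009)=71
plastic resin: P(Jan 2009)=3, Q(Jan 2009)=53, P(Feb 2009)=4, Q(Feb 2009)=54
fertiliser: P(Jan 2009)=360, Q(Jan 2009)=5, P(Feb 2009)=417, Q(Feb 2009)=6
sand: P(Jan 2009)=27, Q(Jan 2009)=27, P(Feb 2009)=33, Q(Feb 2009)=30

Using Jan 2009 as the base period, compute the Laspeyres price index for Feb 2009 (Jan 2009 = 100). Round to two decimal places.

115.59

Laspeyres price index uses base-period quantities as weights.
ΣP(Feb 2009)·Q(Jan 2009) = 8×65 + 4×53 + 417×5 + 33×27 = 520 + 212 + 2085 + 891 = 3708
ΣP(Jan 2009)·Q(Jan 2009) = 8×65 + 3×53 + 360×5 + 27×27 = 520 + 159 + 1800 + 729 = 3208
Index = 3708 / 3208 × 100 = 115.5860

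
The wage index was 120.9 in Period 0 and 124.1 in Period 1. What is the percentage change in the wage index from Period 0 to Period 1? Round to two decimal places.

Change = (124.1 − 120.9) / 120.9 × 100
       = 3.2 / 120.9 × 100 = 2.6468%

2.65%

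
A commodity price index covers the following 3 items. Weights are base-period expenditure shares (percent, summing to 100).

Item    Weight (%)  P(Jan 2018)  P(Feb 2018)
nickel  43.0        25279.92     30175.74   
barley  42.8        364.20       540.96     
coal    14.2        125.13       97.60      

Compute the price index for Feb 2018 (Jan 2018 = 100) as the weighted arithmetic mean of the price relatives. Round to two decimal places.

nickel: 43.0 × (30175.74/25279.92) = 43.0 × 1.193664 = 51.3276
barley: 42.8 × (540.96/364.20) = 42.8 × 1.485338 = 63.5725
coal: 14.2 × (97.60/125.13) = 14.2 × 0.779989 = 11.0758
Index = Σ wᵢ·(p₁ᵢ/p₀ᵢ) = 51.3276 + 63.5725 + 11.0758 = 125.9759

125.98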